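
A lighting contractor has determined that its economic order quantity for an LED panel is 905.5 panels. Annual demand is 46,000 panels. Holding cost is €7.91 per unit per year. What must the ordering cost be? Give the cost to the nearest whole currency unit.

S ≈ €70

The basic EOQ model gives Q* = √(2DS/H); rearrange for the unknown.
From Q* = √(2DS/H): S = Q*²H / (2D) = 905.5² × 7.91 / (2 × 46,000) = 70.4962.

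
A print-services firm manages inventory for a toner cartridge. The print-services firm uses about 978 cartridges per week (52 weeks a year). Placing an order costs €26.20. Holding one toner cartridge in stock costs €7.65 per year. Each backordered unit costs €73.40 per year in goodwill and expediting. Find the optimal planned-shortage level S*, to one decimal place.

S* ≈ 58.5 cartridges

Annual demand D = 978 × 52 = 50,856.
With planned backorders, Q* = √(2DS/H) · √((H+B)/B).
√(2DS/H) = √(2 × 50,856 × 26.2 / 7.65) = 590.209.
√((H+B)/B) = √((7.65+73.4)/73.4) = 1.0508.
Q* ≈ 620.204.
S* = Q* · H/(H+B) = 620.204 × 7.65/81.05 ≈ 58.539.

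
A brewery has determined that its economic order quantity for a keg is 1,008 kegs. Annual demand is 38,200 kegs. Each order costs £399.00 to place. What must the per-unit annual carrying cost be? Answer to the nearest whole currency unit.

Invert the EOQ relation Q*² = 2DS/H.
From Q* = √(2DS/H): H = 2DS / Q*² = 2 × 38,200 × 399 / 1,008² = 30.0017.

H ≈ £30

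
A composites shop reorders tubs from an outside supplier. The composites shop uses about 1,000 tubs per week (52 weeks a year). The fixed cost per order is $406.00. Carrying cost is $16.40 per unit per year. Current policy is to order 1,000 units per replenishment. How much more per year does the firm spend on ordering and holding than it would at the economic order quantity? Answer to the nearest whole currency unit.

Extra cost ≈ $2,997 per year

Annual demand D = 1,000 × 52 = 52,000.
EOQ = √(2DS/H) = √(2 × 52,000 × 406 / 16.4) ≈ 1604.57.
Cost at Q* = (D/Q*)S + (Q*/2)H = √(2DSH) ≈ $26,314.89.
Cost at Q = 1,000: (52,000/1,000)×406 + (1,000/2)×16.4 = $21,112.00 + $8,200.00 = $29,312.00.
Excess = $29,312.00 − $26,314.89 = $2,997.11.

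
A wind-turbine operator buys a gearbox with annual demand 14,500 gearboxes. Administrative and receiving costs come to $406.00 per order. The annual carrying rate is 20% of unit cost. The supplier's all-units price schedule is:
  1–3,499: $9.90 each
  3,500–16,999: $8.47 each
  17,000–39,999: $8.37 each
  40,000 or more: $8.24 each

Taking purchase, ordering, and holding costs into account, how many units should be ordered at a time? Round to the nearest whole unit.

Holding cost per unit per year at price C is H = 0.20·C.
Evaluate total cost at each tier's feasible EOQ or, if the EOQ is below the tier, at the tier's minimum quantity.
EOQ at $9.90 = 2438.5 (feasible in tier 1): TC = 14,500×$9.90 + (14,500/2438.5)×406 + (2438.5/2)×0.20×$9.90 = $148,378.30.
EOQ at $8.47 = 2636.4 < 3500, so use break Q=3500: TC = 14,500×$8.47 + (14,500/3500.0)×406 + (3500.0/2)×0.20×$8.47 = $127,461.50.
EOQ at $8.37 = 2652.1 < 17000, so use break Q=17000: TC = 14,500×$8.37 + (14,500/17000.0)×406 + (17000.0/2)×0.20×$8.37 = $135,940.29.
EOQ at $8.24 = 2672.9 < 40000, so use break Q=40000: TC = 14,500×$8.24 + (14,500/40000.0)×406 + (40000.0/2)×0.20×$8.24 = $152,587.17.
Lowest total cost is $127,461.50 at Q = 3500.0.

Q* ≈ 3,500 gearboxes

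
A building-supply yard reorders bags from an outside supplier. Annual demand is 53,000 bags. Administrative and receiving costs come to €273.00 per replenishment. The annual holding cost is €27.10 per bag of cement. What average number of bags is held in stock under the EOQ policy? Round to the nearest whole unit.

The optimal lot size = √(2DS/H) = √(2 × 53,000 × 273 / 27.1) ≈ 1033.36.
Average inventory = Q*/2 ≈ 1033.36 / 2 = 516.678.

Average inventory ≈ 517 bags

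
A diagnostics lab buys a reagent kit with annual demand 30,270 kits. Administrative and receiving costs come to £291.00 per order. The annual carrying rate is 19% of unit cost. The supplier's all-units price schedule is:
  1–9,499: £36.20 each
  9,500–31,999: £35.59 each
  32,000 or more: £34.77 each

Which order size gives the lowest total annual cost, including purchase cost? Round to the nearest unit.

Holding cost per unit per year at price C is H = 0.19·C.
Candidates are each tier's EOQ (if it falls in that tier) and each price-break quantity.
EOQ at £36.20 = 1600.4 (feasible in tier 1): TC = 30,270×£36.20 + (30,270/1600.4)×291 + (1600.4/2)×0.19×£36.20 = £1,106,781.76.
EOQ at £35.59 = 1614.1 < 9500, so use break Q=9500: TC = 30,270×£35.59 + (30,270/9500.0)×291 + (9500.0/2)×0.19×£35.59 = £1,110,356.49.
EOQ at £34.77 = 1633.0 < 32000, so use break Q=32000: TC = 30,270×£34.77 + (30,270/32000.0)×291 + (32000.0/2)×0.19×£34.77 = £1,158,463.97.
Lowest total cost is £1,106,781.76 at Q = 1600.4.

Q* ≈ 1,600 kits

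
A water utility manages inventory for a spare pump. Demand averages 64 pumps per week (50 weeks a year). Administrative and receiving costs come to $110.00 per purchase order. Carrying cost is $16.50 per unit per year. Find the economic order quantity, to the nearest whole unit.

Annual demand D = 64 × 50 = 3,200.
EOQ = √(2DS / H) = √(2 × 3,200 × 110 / 16.5).
= √(704,000 / 16.5) = √42,666.6667 ≈ 206.559.

Q* ≈ 207 pumps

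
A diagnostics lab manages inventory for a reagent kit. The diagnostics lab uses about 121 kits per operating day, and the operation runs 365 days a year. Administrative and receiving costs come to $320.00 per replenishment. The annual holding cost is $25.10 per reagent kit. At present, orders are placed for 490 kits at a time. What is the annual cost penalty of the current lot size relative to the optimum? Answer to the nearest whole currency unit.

Extra cost ≈ $8,356 per year

Annual demand D = 121 × 365 = 44,165.
EOQ = √(2DS/H) = √(2 × 44,165 × 320 / 25.1) ≈ 1061.19.
Cost at Q* = (D/Q*)S + (Q*/2)H = √(2DSH) ≈ $26,635.81.
Cost at Q = 490: (44,165/490)×320 + (490/2)×25.1 = $28,842.45 + $6,149.50 = $34,991.95.
Excess = $34,991.95 − $26,635.81 = $8,356.14.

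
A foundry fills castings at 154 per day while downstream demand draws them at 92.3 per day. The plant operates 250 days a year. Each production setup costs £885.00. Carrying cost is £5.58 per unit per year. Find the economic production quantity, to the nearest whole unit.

Annual demand D = 92.3 × 250 = 23,075.
Production build-up factor (1 − d/p) = 1 − 92.3/154 = 0.4006.
Q* = √(2DS / (H(1 − d/p))) = √(2 × 23,075 × 885 / (5.58 × 0.4006)).
= √(40,842,750 / 2.2356) ≈ 4274.233.

Q* ≈ 4,274 castings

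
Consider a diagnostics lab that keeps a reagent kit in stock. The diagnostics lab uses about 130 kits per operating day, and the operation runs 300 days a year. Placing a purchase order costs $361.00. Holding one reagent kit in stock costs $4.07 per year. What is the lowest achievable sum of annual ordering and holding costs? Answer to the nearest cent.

TC* ≈ $10,705.28

Annual demand D = 130 × 300 = 39,000.
EOQ = √(2DS/H) = √(2 × 39,000 × 361 / 4.07) ≈ 2630.29.
At the optimum the two cost components are equal, so total cost = 2·(Q*/2)H = Q*·H.
Minimum total = √(2DSH) = √(2 × 39,000 × 361 × 4.07) ≈ 10705.282.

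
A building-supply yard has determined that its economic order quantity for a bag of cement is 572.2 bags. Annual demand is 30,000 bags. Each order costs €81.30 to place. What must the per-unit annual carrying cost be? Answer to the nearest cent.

H ≈ €14.90

Squaring Q* = √(2DS/H) gives Q*² = 2DS/H.
From Q* = √(2DS/H): H = 2DS / Q*² = 2 × 30,000 × 81.3 / 572.2² = 14.8986.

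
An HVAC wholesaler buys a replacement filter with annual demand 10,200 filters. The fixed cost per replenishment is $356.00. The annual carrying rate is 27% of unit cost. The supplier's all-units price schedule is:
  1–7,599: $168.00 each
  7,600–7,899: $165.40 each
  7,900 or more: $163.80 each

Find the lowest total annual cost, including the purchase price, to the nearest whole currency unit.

TC* ≈ $1,731,750

Holding cost per unit per year at price C is H = 0.27·C.
Candidates are each tier's EOQ (if it falls in that tier) and each price-break quantity.
EOQ at $168.00 = 400.1 (feasible in tier 1): TC = 10,200×$168.00 + (10,200/400.1)×356 + (400.1/2)×0.27×$168.00 = $1,731,750.00.
EOQ at $165.40 = 403.3 < 7600, so use break Q=7600: TC = 10,200×$165.40 + (10,200/7600.0)×356 + (7600.0/2)×0.27×$165.40 = $1,857,258.19.
EOQ at $163.80 = 405.2 < 7900, so use break Q=7900: TC = 10,200×$163.80 + (10,200/7900.0)×356 + (7900.0/2)×0.27×$163.80 = $1,845,912.35.
Lowest total cost among the candidates is at Q = 400.1.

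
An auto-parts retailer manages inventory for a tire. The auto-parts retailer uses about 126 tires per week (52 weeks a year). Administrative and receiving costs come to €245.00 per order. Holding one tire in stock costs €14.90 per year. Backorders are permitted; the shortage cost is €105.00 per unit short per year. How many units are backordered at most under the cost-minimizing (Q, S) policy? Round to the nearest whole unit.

S* ≈ 62 tires

Annual demand D = 126 × 52 = 6,552.
With planned backorders, Q* = √(2DS/H) · √((H+B)/B).
√(2DS/H) = √(2 × 6,552 × 245 / 14.9) = 464.186.
√((H+B)/B) = √((14.9+105)/105) = 1.0686.
Q* ≈ 496.029.
S* = Q* · H/(H+B) = 496.029 × 14.9/119.9 ≈ 61.642.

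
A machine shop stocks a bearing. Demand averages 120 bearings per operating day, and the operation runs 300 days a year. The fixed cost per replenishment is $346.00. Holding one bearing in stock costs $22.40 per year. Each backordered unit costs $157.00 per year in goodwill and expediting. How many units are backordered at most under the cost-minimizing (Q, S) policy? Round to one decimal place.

S* ≈ 140.8 bearings

Annual demand D = 120 × 300 = 36,000.
With planned backorders, Q* = √(2DS/H) · √((H+B)/B).
√(2DS/H) = √(2 × 36,000 × 346 / 22.4) = 1054.582.
√((H+B)/B) = √((22.4+157)/157) = 1.0690.
Q* ≈ 1127.306.
S* = Q* · H/(H+B) = 1127.306 × 22.4/179.4 ≈ 140.756.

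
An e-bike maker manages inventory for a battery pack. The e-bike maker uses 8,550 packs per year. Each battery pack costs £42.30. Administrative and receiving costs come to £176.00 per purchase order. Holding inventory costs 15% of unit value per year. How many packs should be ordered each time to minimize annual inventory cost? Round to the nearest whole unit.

Q* ≈ 689 packs

Holding cost H = 0.15 × £42.30 = £6.3450 per unit per year.
EOQ = √(2DS / H) = √(2 × 8,550 × 176 / 6.345).
= √(3,009,600 / 6.345) = √474,326.2411 ≈ 688.713.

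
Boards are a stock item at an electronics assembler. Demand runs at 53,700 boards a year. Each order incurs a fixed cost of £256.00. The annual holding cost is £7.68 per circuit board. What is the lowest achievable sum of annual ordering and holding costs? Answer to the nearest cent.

TC* ≈ £14,531.24

Q* = √(2DS/H) = √(2 × 53,700 × 256 / 7.68) ≈ 1892.09.
At Q*, ordering cost (D/Q*)S equals holding cost (Q*/2)H, each = √(DSH/2).
Minimum total = √(2DSH) = √(2 × 53,700 × 256 × 7.68) ≈ 14531.242.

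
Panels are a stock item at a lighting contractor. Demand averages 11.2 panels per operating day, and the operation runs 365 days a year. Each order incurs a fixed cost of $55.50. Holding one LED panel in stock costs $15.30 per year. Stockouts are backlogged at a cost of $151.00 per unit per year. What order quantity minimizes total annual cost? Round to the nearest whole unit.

Q* ≈ 181 panels

Annual demand D = 11.2 × 365 = 4,088.
With planned backorders, Q* = √(2DS/H) · √((H+B)/B).
√(2DS/H) = √(2 × 4,088 × 55.5 / 15.3) = 172.215.
√((H+B)/B) = √((15.3+151)/151) = 1.0494.
Q* ≈ 180.729.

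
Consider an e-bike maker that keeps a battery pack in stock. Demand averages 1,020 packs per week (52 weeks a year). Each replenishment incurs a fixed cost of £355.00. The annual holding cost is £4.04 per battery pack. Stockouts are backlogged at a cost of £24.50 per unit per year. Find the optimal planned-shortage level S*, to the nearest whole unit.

S* ≈ 466 packs

Annual demand D = 1,020 × 52 = 53,040.
With planned backorders, Q* = √(2DS/H) · √((H+B)/B).
√(2DS/H) = √(2 × 53,040 × 355 / 4.04) = 3053.095.
√((H+B)/B) = √((4.04+24.5)/24.5) = 1.0793.
Q* ≈ 3295.218.
S* = Q* · H/(H+B) = 3295.218 × 4.04/28.54 ≈ 466.457.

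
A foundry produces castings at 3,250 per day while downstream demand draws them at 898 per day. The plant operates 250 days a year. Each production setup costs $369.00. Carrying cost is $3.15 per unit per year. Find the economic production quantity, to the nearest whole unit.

Annual demand D = 898 × 250 = 224,500.
Production build-up factor (1 − d/p) = 1 − 898/3,250 = 0.7237.
Q* = √(2DS / (H(1 − d/p))) = √(2 × 224,500 × 369 / (3.15 × 0.7237)).
= √(165,681,000 / 2.2796) ≈ 8525.191.

Q* ≈ 8,525 castings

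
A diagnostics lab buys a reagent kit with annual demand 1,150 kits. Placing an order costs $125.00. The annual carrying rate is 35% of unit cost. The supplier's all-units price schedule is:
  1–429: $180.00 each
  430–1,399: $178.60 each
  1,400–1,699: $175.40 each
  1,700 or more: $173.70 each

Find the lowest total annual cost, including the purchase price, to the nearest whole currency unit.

Holding cost per unit per year at price C is H = 0.35·C.
Candidates are each tier's EOQ (if it falls in that tier) and each price-break quantity.
EOQ at $180.00 = 67.6 (feasible in tier 1): TC = 1,150×$180.00 + (1,150/67.6)×125 + (67.6/2)×0.35×$180.00 = $211,255.88.
EOQ at $178.60 = 67.8 < 430, so use break Q=430: TC = 1,150×$178.60 + (1,150/430.0)×125 + (430.0/2)×0.35×$178.60 = $219,163.95.
EOQ at $175.40 = 68.4 < 1400, so use break Q=1400: TC = 1,150×$175.40 + (1,150/1400.0)×125 + (1400.0/2)×0.35×$175.40 = $244,785.68.
EOQ at $173.70 = 68.8 < 1700, so use break Q=1700: TC = 1,150×$173.70 + (1,150/1700.0)×125 + (1700.0/2)×0.35×$173.70 = $251,515.31.
Lowest total cost among the candidates is at Q = 67.6.

TC* ≈ $211,256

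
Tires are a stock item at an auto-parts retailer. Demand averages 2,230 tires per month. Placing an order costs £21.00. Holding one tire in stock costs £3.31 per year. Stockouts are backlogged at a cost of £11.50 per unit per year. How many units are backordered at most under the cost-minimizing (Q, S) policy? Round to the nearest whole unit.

Annual demand D = 2,230 × 12 = 26,760.
With planned backorders, Q* = √(2DS/H) · √((H+B)/B).
√(2DS/H) = √(2 × 26,760 × 21 / 3.31) = 582.712.
√((H+B)/B) = √((3.31+11.5)/11.5) = 1.1348.
Q* ≈ 661.275.
S* = Q* · H/(H+B) = 661.275 × 3.31/14.81 ≈ 147.793.

S* ≈ 148 tires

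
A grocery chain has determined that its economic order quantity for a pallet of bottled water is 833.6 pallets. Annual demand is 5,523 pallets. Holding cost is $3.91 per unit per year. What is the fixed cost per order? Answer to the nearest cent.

Squaring Q* = √(2DS/H) gives Q*² = 2DS/H.
From Q* = √(2DS/H): S = Q*²H / (2D) = 833.6² × 3.91 / (2 × 5,523) = 245.9728.

S ≈ $245.97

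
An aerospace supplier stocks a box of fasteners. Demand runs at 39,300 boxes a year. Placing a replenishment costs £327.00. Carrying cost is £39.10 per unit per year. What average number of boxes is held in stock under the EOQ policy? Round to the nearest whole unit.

Average inventory ≈ 405 boxes

EOQ = √(2DS/H) = √(2 × 39,300 × 327 / 39.1) ≈ 810.77.
Average inventory = Q*/2 ≈ 810.77 / 2 = 405.384.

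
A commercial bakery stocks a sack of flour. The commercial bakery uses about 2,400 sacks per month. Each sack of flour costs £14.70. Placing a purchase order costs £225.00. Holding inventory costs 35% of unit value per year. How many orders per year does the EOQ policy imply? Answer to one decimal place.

Annual demand D = 2,400 × 12 = 28,800.
Holding cost H = 0.35 × £14.70 = £5.1450 per unit per year.
The optimal lot size = √(2DS/H) = √(2 × 28,800 × 225 / 5.145) ≈ 1587.12.
Orders per year = D / Q* = 28,800 / 1587.12 ≈ 18.146.

N ≈ 18.1 orders per year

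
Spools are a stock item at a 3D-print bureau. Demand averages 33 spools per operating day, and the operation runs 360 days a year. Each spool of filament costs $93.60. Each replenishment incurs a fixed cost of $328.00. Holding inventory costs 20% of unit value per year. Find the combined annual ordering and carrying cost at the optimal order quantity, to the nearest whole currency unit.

TC* ≈ $12,079

Annual demand D = 33 × 360 = 11,880.
Holding cost H = 0.20 × $93.60 = $18.7200 per unit per year.
EOQ = √(2DS/H) = √(2 × 11,880 × 328 / 18.72) ≈ 645.22.
At Q*, ordering cost (D/Q*)S equals holding cost (Q*/2)H, each = √(DSH/2).
Minimum total = √(2DSH) = √(2 × 11,880 × 328 × 18.72) ≈ 12078.502.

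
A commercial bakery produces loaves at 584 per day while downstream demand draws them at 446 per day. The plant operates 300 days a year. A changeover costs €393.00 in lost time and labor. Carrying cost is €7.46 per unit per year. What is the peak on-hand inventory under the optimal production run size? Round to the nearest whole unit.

Annual demand D = 446 × 300 = 133,800.
Production build-up factor (1 − d/p) = 1 − 446/584 = 0.2363.
Q* = √(2DS / (H(1 − d/p))) = √(2 × 133,800 × 393 / (7.46 × 0.2363)).
= √(105,166,800 / 1.7628) ≈ 7723.903.
Maximum inventory = Q*(1 − d/p) = 7723.903 × 0.2363 ≈ 1825.169.

I_max ≈ 1,825 loaves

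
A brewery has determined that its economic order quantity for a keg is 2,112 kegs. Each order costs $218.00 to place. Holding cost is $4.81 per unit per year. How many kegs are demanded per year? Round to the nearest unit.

D ≈ 49,209 kegs per year

Invert the EOQ relation Q*² = 2DS/H.
From Q* = √(2DS/H): D = Q*²H / (2S) = 2,112² × 4.81 / (2 × 218) = 49209.212.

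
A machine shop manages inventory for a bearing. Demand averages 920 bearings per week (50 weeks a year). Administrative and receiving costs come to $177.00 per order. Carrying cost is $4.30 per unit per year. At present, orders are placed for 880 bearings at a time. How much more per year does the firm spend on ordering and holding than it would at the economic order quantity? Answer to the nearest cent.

Extra cost ≈ $2,776.41 per year

Annual demand D = 920 × 50 = 46,000.
EOQ = √(2DS/H) = √(2 × 46,000 × 177 / 4.3) ≈ 1946.02.
Cost at Q* = (D/Q*)S + (Q*/2)H = √(2DSH) ≈ $8,367.87.
Cost at Q = 880: (46,000/880)×177 + (880/2)×4.3 = $9,252.27 + $1,892.00 = $11,144.27.
Excess = $11,144.27 − $8,367.87 = $2,776.41.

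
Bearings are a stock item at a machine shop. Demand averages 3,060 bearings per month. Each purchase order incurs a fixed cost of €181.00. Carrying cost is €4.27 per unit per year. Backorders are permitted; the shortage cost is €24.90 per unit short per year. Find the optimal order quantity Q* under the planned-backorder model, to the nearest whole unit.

Annual demand D = 3,060 × 12 = 36,720.
With planned backorders, Q* = √(2DS/H) · √((H+B)/B).
√(2DS/H) = √(2 × 36,720 × 181 / 4.27) = 1764.378.
√((H+B)/B) = √((4.27+24.9)/24.9) = 1.0824.
Q* ≈ 1909.678.

Q* ≈ 1,910 bearings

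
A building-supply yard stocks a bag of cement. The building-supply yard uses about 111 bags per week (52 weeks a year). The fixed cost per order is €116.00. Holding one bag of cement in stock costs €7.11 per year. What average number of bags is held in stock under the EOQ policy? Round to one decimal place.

Average inventory ≈ 217.0 bags

Annual demand D = 111 × 52 = 5,772.
The optimal lot size = √(2DS/H) = √(2 × 5,772 × 116 / 7.11) ≈ 433.98.
Average inventory = Q*/2 ≈ 433.98 / 2 = 216.991.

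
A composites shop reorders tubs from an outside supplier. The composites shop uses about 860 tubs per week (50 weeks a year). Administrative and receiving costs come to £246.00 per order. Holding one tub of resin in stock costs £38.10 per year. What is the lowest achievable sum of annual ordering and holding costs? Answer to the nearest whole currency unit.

Annual demand D = 860 × 50 = 43,000.
EOQ = √(2DS/H) = √(2 × 43,000 × 246 / 38.1) ≈ 745.17.
At Q*, ordering cost (D/Q*)S equals holding cost (Q*/2)H, each = √(DSH/2).
Minimum total = √(2DSH) = √(2 × 43,000 × 246 × 38.1) ≈ 28390.907.

TC* ≈ £28,391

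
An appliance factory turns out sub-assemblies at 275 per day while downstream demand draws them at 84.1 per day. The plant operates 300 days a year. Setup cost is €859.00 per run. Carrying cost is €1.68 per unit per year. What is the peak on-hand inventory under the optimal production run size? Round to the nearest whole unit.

I_max ≈ 4,232 sub-assemblies

Annual demand D = 84.1 × 300 = 25,230.
Production build-up factor (1 − d/p) = 1 − 84.1/275 = 0.6942.
Q* = √(2DS / (H(1 − d/p))) = √(2 × 25,230 × 859 / (1.68 × 0.6942)).
= √(43,345,140 / 1.1662) ≈ 6096.477.
Maximum inventory = Q*(1 − d/p) = 6096.477 × 0.6942 ≈ 4232.064.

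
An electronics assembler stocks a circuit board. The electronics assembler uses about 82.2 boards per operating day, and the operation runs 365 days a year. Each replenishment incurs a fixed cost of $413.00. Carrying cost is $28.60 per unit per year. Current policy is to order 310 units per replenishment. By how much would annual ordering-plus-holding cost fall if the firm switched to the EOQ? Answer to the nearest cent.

Annual demand D = 82.2 × 365 = 30,003.
EOQ = √(2DS/H) = √(2 × 30,003 × 413 / 28.6) ≈ 930.87.
Cost at Q* = (D/Q*)S + (Q*/2)H = √(2DSH) ≈ $26,622.90.
Cost at Q = 310: (30,003/310)×413 + (310/2)×28.6 = $39,971.74 + $4,433.00 = $44,404.74.
Excess = $44,404.74 − $26,622.90 = $17,781.84.

Extra cost ≈ $17,781.84 per year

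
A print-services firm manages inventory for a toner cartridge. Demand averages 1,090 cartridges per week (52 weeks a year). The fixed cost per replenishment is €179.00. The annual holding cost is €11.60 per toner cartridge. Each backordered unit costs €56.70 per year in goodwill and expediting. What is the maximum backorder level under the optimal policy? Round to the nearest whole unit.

Annual demand D = 1,090 × 52 = 56,680.
With planned backorders, Q* = √(2DS/H) · √((H+B)/B).
√(2DS/H) = √(2 × 56,680 × 179 / 11.6) = 1322.597.
√((H+B)/B) = √((11.6+56.7)/56.7) = 1.0975.
Q* ≈ 1451.598.
S* = Q* · H/(H+B) = 1451.598 × 11.6/68.3 ≈ 246.538.

S* ≈ 247 cartridges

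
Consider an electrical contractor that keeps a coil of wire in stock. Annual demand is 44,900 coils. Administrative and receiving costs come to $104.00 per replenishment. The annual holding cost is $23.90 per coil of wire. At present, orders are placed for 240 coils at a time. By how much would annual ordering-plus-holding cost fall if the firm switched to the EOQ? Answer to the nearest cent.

EOQ = √(2DS/H) = √(2 × 44,900 × 104 / 23.9) ≈ 625.11.
Cost at Q* = (D/Q*)S + (Q*/2)H = √(2DSH) ≈ $14,940.11.
Cost at Q = 240: (44,900/240)×104 + (240/2)×23.9 = $19,456.67 + $2,868.00 = $22,324.67.
Excess = $22,324.67 − $14,940.11 = $7,384.56.

Extra cost ≈ $7,384.56 per year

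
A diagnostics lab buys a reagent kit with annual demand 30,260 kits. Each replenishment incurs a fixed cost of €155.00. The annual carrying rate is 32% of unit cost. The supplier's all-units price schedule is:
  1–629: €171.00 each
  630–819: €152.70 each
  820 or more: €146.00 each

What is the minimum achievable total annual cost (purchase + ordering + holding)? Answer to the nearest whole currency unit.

TC* ≈ €4,442,835

Holding cost per unit per year at price C is H = 0.32·C.
For each price level, check whether its EOQ is feasible; otherwise the best quantity at that price is the breakpoint.
EOQ at €171.00 = 414.0 (feasible in tier 1): TC = 30,260×€171.00 + (30,260/414.0)×155 + (414.0/2)×0.32×€171.00 = €5,197,116.27.
EOQ at €152.70 = 438.1 < 630, so use break Q=630: TC = 30,260×€152.70 + (30,260/630.0)×155 + (630.0/2)×0.32×€152.70 = €4,643,539.08.
EOQ at €146.00 = 448.1 < 820, so use break Q=820: TC = 30,260×€146.00 + (30,260/820.0)×155 + (820.0/2)×0.32×€146.00 = €4,442,835.08.
Lowest total cost among the candidates is at Q = 820.0.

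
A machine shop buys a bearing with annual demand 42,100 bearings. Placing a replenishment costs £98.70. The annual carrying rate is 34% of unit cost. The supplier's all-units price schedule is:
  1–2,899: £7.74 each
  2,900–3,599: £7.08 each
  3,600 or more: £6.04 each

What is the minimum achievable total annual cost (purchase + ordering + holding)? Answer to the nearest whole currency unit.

Holding cost per unit per year at price C is H = 0.34·C.
For each price level, check whether its EOQ is feasible; otherwise the best quantity at that price is the breakpoint.
EOQ at £7.74 = 1777.1 (feasible in tier 1): TC = 42,100×£7.74 + (42,100/1777.1)×98.7 + (1777.1/2)×0.34×£7.74 = £330,530.54.
EOQ at £7.08 = 1858.1 < 2900, so use break Q=2900: TC = 42,100×£7.08 + (42,100/2900.0)×98.7 + (2900.0/2)×0.34×£7.08 = £302,991.29.
EOQ at £6.04 = 2011.7 < 3600, so use break Q=3600: TC = 42,100×£6.04 + (42,100/3600.0)×98.7 + (3600.0/2)×0.34×£6.04 = £259,134.72.
Lowest total cost among the candidates is at Q = 3600.0.

TC* ≈ £259,135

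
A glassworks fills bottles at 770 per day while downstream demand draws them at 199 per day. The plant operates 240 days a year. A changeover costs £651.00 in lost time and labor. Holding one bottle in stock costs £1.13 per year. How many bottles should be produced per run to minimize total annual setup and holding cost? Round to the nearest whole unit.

Q* ≈ 8,614 bottles

Annual demand D = 199 × 240 = 47,760.
Production build-up factor (1 − d/p) = 1 − 199/770 = 0.7416.
Q* = √(2DS / (H(1 − d/p))) = √(2 × 47,760 × 651 / (1.13 × 0.7416)).
= √(62,183,520 / 0.838) ≈ 8614.414.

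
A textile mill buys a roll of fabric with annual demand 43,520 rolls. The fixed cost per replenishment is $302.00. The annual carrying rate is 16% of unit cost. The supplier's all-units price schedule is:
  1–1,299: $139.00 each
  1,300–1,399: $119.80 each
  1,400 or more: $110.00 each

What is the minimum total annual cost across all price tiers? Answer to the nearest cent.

TC* ≈ $4,808,907.89

Holding cost per unit per year at price C is H = 0.16·C.
For each price level, check whether its EOQ is feasible; otherwise the best quantity at that price is the breakpoint.
EOQ at $139.00 = 1087.2 (feasible in tier 1): TC = 43,520×$139.00 + (43,520/1087.2)×302 + (1087.2/2)×0.16×$139.00 = $6,073,458.55.
EOQ at $119.80 = 1171.0 < 1300, so use break Q=1300: TC = 43,520×$119.80 + (43,520/1300.0)×302 + (1300.0/2)×0.16×$119.80 = $5,236,265.23.
EOQ at $110.00 = 1222.1 < 1400, so use break Q=1400: TC = 43,520×$110.00 + (43,520/1400.0)×302 + (1400.0/2)×0.16×$110.00 = $4,808,907.89.
Lowest total cost among the candidates is at Q = 1400.0.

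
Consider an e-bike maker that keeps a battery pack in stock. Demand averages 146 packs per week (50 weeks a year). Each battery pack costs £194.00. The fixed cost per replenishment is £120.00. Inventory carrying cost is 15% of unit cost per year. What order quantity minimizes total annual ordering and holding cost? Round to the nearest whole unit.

Q* ≈ 245 packs

Annual demand D = 146 × 50 = 7,300.
Holding cost H = 0.15 × £194.00 = £29.1000 per unit per year.
EOQ = √(2DS / H) = √(2 × 7,300 × 120 / 29.1).
= √(1,752,000 / 29.1) = √60,206.1856 ≈ 245.369.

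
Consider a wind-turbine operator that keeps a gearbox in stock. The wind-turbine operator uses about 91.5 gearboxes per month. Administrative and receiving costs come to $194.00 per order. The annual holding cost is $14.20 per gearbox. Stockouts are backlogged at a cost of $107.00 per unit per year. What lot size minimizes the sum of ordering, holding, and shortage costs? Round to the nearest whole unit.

Annual demand D = 91.5 × 12 = 1,098.
With planned backorders, Q* = √(2DS/H) · √((H+B)/B).
√(2DS/H) = √(2 × 1,098 × 194 / 14.2) = 173.210.
√((H+B)/B) = √((14.2+107)/107) = 1.0643.
Q* ≈ 184.345.

Q* ≈ 184 gearboxes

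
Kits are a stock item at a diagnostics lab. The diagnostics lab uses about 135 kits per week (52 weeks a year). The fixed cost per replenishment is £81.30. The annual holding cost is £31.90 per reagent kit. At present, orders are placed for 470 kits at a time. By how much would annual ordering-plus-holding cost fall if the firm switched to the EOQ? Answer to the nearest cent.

Extra cost ≈ £2,676.55 per year

Annual demand D = 135 × 52 = 7,020.
EOQ = √(2DS/H) = √(2 × 7,020 × 81.3 / 31.9) ≈ 189.16.
Cost at Q* = (D/Q*)S + (Q*/2)H = √(2DSH) ≈ £6,034.26.
Cost at Q = 470: (7,020/470)×81.3 + (470/2)×31.9 = £1,214.31 + £7,496.50 = £8,710.81.
Excess = £8,710.81 − £6,034.26 = £2,676.55.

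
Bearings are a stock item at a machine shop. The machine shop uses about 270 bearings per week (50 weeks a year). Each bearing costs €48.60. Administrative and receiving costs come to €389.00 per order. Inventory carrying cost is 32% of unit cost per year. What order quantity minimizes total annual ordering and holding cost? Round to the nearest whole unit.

Annual demand D = 270 × 50 = 13,500.
Holding cost H = 0.32 × €48.60 = €15.5520 per unit per year.
EOQ = √(2DS / H) = √(2 × 13,500 × 389 / 15.552).
= √(10,503,000 / 15.552) = √675,347.2222 ≈ 821.795.

Q* ≈ 822 bearings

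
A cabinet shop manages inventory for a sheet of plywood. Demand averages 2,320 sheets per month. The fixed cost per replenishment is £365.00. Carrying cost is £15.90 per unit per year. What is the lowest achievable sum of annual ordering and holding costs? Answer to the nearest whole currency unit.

TC* ≈ £17,976

Annual demand D = 2,320 × 12 = 27,840.
EOQ = √(2DS/H) = √(2 × 27,840 × 365 / 15.9) ≈ 1130.57.
At Q*, ordering cost (D/Q*)S equals holding cost (Q*/2)H, each = √(DSH/2).
Minimum total = √(2DSH) = √(2 × 27,840 × 365 × 15.9) ≈ 17976.064.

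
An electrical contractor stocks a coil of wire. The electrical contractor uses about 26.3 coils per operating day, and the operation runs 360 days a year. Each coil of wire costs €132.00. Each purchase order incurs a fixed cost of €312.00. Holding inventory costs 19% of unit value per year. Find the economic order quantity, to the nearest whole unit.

Q* ≈ 485 coils

Annual demand D = 26.3 × 360 = 9,468.
Holding cost H = 0.19 × €132.00 = €25.0800 per unit per year.
EOQ = √(2DS / H) = √(2 × 9,468 × 312 / 25.08).
= √(5,908,032 / 25.08) = √235,567.4641 ≈ 485.353.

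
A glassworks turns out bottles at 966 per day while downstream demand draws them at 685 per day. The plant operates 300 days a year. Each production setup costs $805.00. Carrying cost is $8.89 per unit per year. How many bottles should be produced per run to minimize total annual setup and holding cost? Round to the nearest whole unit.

Q* ≈ 11,311 bottles

Annual demand D = 685 × 300 = 205,500.
Production build-up factor (1 − d/p) = 1 − 685/966 = 0.2909.
Q* = √(2DS / (H(1 − d/p))) = √(2 × 205,500 × 805 / (8.89 × 0.2909)).
= √(330,855,000 / 2.586) ≈ 11311.062.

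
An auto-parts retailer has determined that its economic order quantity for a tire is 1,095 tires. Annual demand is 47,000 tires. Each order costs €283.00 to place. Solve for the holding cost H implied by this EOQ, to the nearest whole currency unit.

The basic EOQ model gives Q* = √(2DS/H); rearrange for the unknown.
From Q* = √(2DS/H): H = 2DS / Q*² = 2 × 47,000 × 283 / 1,095² = 22.1864.

H ≈ €22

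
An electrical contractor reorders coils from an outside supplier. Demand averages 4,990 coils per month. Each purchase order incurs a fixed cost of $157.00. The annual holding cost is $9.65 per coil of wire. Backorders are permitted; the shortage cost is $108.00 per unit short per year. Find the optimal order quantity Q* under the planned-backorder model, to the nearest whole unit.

Annual demand D = 4,990 × 12 = 59,880.
With planned backorders, Q* = √(2DS/H) · √((H+B)/B).
√(2DS/H) = √(2 × 59,880 × 157 / 9.65) = 1395.861.
√((H+B)/B) = √((9.65+108)/108) = 1.0437.
Q* ≈ 1456.888.

Q* ≈ 1,457 coils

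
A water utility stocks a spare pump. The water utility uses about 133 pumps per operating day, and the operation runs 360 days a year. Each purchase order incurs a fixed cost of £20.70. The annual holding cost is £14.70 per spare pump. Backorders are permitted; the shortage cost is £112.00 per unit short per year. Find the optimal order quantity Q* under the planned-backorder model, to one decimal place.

Q* ≈ 390.6 pumps

Annual demand D = 133 × 360 = 47,880.
With planned backorders, Q* = √(2DS/H) · √((H+B)/B).
√(2DS/H) = √(2 × 47,880 × 20.7 / 14.7) = 367.213.
√((H+B)/B) = √((14.7+112)/112) = 1.0636.
Q* ≈ 390.569.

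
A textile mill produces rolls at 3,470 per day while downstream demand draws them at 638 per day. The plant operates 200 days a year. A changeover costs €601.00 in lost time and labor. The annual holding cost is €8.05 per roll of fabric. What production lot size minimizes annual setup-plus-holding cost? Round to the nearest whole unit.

Annual demand D = 638 × 200 = 127,600.
Production build-up factor (1 − d/p) = 1 − 638/3,470 = 0.8161.
Q* = √(2DS / (H(1 − d/p))) = √(2 × 127,600 × 601 / (8.05 × 0.8161)).
= √(153,375,200 / 6.5699) ≈ 4831.675.

Q* ≈ 4,832 rolls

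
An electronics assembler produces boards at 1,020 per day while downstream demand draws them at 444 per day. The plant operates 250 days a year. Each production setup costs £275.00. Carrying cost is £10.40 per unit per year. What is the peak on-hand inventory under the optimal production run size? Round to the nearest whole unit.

Annual demand D = 444 × 250 = 111,000.
Production build-up factor (1 − d/p) = 1 − 444/1,020 = 0.5647.
Q* = √(2DS / (H(1 − d/p))) = √(2 × 111,000 × 275 / (10.4 × 0.5647)).
= √(61,050,000 / 5.8729) ≈ 3224.148.
Maximum inventory = Q*(1 − d/p) = 3224.148 × 0.5647 ≈ 1820.696.

I_max ≈ 1,821 boards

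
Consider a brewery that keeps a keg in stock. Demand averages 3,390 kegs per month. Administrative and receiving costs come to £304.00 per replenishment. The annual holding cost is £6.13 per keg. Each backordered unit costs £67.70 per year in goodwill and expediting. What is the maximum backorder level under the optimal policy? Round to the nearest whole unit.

Annual demand D = 3,390 × 12 = 40,680.
With planned backorders, Q* = √(2DS/H) · √((H+B)/B).
√(2DS/H) = √(2 × 40,680 × 304 / 6.13) = 2008.686.
√((H+B)/B) = √((6.13+67.7)/67.7) = 1.0443.
Q* ≈ 2097.655.
S* = Q* · H/(H+B) = 2097.655 × 6.13/73.83 ≈ 174.165.

S* ≈ 174 kegs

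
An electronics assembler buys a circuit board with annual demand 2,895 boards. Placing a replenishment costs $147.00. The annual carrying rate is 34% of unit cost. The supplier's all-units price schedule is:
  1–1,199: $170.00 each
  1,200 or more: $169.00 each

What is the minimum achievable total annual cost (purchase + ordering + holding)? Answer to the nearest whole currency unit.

TC* ≈ $499,164

Holding cost per unit per year at price C is H = 0.34·C.
For each price level, check whether its EOQ is feasible; otherwise the best quantity at that price is the breakpoint.
EOQ at $170.00 = 121.3 (feasible in tier 1): TC = 2,895×$170.00 + (2,895/121.3)×147 + (121.3/2)×0.34×$170.00 = $499,163.94.
EOQ at $169.00 = 121.7 < 1200, so use break Q=1200: TC = 2,895×$169.00 + (2,895/1200.0)×147 + (1200.0/2)×0.34×$169.00 = $524,085.64.
Lowest total cost among the candidates is at Q = 121.3.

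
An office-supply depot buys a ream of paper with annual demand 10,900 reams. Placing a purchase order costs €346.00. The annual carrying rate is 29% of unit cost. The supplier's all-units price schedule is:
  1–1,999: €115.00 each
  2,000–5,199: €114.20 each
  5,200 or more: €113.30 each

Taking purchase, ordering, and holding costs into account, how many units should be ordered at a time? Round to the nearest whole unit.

Q* ≈ 476 reams

Holding cost per unit per year at price C is H = 0.29·C.
Evaluate total cost at each tier's feasible EOQ or, if the EOQ is below the tier, at the tier's minimum quantity.
EOQ at €115.00 = 475.6 (feasible in tier 1): TC = 10,900×€115.00 + (10,900/475.6)×346 + (475.6/2)×0.29×€115.00 = €1,269,360.40.
EOQ at €114.20 = 477.2 < 2000, so use break Q=2000: TC = 10,900×€114.20 + (10,900/2000.0)×346 + (2000.0/2)×0.29×€114.20 = €1,279,783.70.
EOQ at €113.30 = 479.1 < 5200, so use break Q=5200: TC = 10,900×€113.30 + (10,900/5200.0)×346 + (5200.0/2)×0.29×€113.30 = €1,321,123.47.
Lowest total cost is €1,269,360.40 at Q = 475.6.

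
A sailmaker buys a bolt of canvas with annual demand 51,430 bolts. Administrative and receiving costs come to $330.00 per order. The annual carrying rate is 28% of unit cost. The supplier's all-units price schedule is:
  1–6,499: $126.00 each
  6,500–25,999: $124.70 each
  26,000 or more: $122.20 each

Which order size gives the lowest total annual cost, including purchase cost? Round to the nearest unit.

Q* ≈ 981 bolts

Holding cost per unit per year at price C is H = 0.28·C.
For each price level, check whether its EOQ is feasible; otherwise the best quantity at that price is the breakpoint.
EOQ at $126.00 = 980.9 (feasible in tier 1): TC = 51,430×$126.00 + (51,430/980.9)×330 + (980.9/2)×0.28×$126.00 = $6,514,785.45.
EOQ at $124.70 = 986.0 < 6500, so use break Q=6500: TC = 51,430×$124.70 + (51,430/6500.0)×330 + (6500.0/2)×0.28×$124.70 = $6,529,409.06.
EOQ at $122.20 = 996.0 < 26000, so use break Q=26000: TC = 51,430×$122.20 + (51,430/26000.0)×330 + (26000.0/2)×0.28×$122.20 = $6,730,206.77.
Lowest total cost is $6,514,785.45 at Q = 980.9.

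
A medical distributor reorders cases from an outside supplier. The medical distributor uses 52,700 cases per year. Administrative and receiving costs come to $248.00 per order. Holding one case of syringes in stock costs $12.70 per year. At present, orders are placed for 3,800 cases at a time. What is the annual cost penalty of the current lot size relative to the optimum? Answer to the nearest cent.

Extra cost ≈ $9,349.38 per year

EOQ = √(2DS/H) = √(2 × 52,700 × 248 / 12.7) ≈ 1434.64.
Cost at Q* = (D/Q*)S + (Q*/2)H = √(2DSH) ≈ $18,219.98.
Cost at Q = 3,800: (52,700/3,800)×248 + (3,800/2)×12.7 = $3,439.37 + $24,130.00 = $27,569.37.
Excess = $27,569.37 − $18,219.98 = $9,349.38.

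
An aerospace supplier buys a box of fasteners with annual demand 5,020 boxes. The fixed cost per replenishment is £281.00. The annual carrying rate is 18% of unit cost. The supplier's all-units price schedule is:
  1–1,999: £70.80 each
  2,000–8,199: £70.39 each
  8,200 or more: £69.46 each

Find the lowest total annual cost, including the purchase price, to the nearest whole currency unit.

Holding cost per unit per year at price C is H = 0.18·C.
Candidates are each tier's EOQ (if it falls in that tier) and each price-break quantity.
EOQ at £70.80 = 470.5 (feasible in tier 1): TC = 5,020×£70.80 + (5,020/470.5)×281 + (470.5/2)×0.18×£70.80 = £361,412.16.
EOQ at £70.39 = 471.9 < 2000, so use break Q=2000: TC = 5,020×£70.39 + (5,020/2000.0)×281 + (2000.0/2)×0.18×£70.39 = £366,733.31.
EOQ at £69.46 = 475.0 < 8200, so use break Q=8200: TC = 5,020×£69.46 + (5,020/8200.0)×281 + (8200.0/2)×0.18×£69.46 = £400,122.71.
Lowest total cost among the candidates is at Q = 470.5.

TC* ≈ £361,412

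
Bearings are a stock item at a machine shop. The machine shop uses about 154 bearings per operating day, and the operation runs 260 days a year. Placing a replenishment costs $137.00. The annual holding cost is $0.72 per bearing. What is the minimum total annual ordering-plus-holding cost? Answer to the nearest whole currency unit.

Annual demand D = 154 × 260 = 40,040.
Q* = √(2DS/H) = √(2 × 40,040 × 137 / 0.72) ≈ 3903.52.
At Q*, ordering cost (D/Q*)S equals holding cost (Q*/2)H, each = √(DSH/2).
Minimum total = √(2DSH) = √(2 × 40,040 × 137 × 0.72) ≈ 2810.532.

TC* ≈ $2,811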